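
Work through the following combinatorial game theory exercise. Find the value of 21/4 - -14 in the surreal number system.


x = 21/4, y = -14
Converting to common denominator: 4
x = 21/4, y = -56/4
x - y = 21/4 - -14 = 77/4

77/4


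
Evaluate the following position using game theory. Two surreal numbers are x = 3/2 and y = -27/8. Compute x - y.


x = 3/2, y = -27/8
Converting to common denominator: 8
x = 12/8, y = -27/8
x - y = 3/2 - -27/8 = 39/8

39/8


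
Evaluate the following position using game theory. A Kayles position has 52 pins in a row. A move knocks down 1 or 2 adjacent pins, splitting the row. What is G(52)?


Kayles: a move removes 1 or 2 adjacent pins from a contiguous row.
Removing pins from a row of k leaves two independent rows (a, b) with a + b = k - 1 (one pin) or a + b = k - 2 (two pins); an end removal gives a = 0.
By Sprague-Grundy, G(k) = mex{ G(a) XOR G(b) } over all these splits. G(0) = 0.
G(1): splits (0,0):0^0=0 -> mex({0}) = 1
G(2): splits (0,1):0^1=1 (0,0):0^0=0 -> mex({0, 1}) = 2
G(3): splits (0,2):0^2=2 (1,1):1^1=0 (0,1):0^1=1 -> mex({0, 1, 2}) = 3
G(4): splits (0,3):0^3=3 (1,2):1^2=3 (0,2):0^2=2 (1,1):1^1=0 -> mex({0, 2, 3}) = 1
G(5): splits (0,4):0^1=1 (1,3):1^3=2 (2,2):2^2=0 (0,3):0^3=3 (1,2):1^2=3 -> mex({0, 1, 2, 3}) = 4
G(6) = mex({0, 1, 2, 4}) = 3
G(7) = mex({0, 1, 3, 4, 5}) = 2
G(8) = mex({0, 2, 3, 5, 6}) = 1
G(9) = mex({0, 1, 2, 3, 6, 7}) = 4
G(10) = mex({0, 1, 3, 4, 5, 7}) = 2
G(11) = mex({0, 1, 2, 3, 4, 5}) = 6
G(12) = mex({0, 1, 2, 3, 5, 6, 7}) = 4
G(13) = mex({0, 2, 3, 4, 6, 7}) = 1
G(14) = mex({0, 1, 4, 5, 6, 7}) = 2
G(15) = mex({0, 1, 2, 3, 4, 5, 6}) = 7
G(16) = mex({0, 2, 3, 5, 6, 7}) = 1
G(17) = mex({0, 1, 2, 3, 5, 6, 7}) = 4
G(18) = mex({0, 1, 2, 4, 5, 6}) = 3
G(19) = mex({0, 1, 3, 4, 5, 7}) = 2
G(20) = mex({0, 2, 3, 4, 5, 6, 7}) = 1
G(21) = mex({0, 1, 2, 3, 5, 6, 7}) = 4
G(22) = mex({0, 1, 2, 3, 4, 5, 7}) = 6
G(23) = mex({0, 1, 2, 3, 4, 5, 6}) = 7
G(24) = mex({0, 1, 2, 3, 5, 6, 7}) = 4
G(25) = mex({0, 2, 3, 4, 6, 7}) = 1
G(26) = mex({0, 1, 3, 4, 5, 6, 7}) = 2
G(27) = mex({0, 1, 2, 3, 4, 5, 6, 7}) = 8
G(28) = mex({0, 1, 2, 3, 4, 6, 7, 8}) = 5
G(29) = mex({0, 1, 2, 3, 5, 6, 7, 8, 9}) = 4
G(30) = mex({0, 1, 2, 3, 4, 5, 6, 9, 10}) = 7
G(31) = mex({0, 1, 3, 4, 5, 7, 10, 11}) = 2
G(32) = mex({0, 2, 3, 4, 5, 6, 7, 9, 11}) = 1
G(33) = mex({0, 1, 2, 3, 4, 5, 6, 7, 9, 12}) = 8
G(34) = mex({0, 1, 2, 3, 4, 5, 7, 8, 11, 12}) = 6
G(35) = mex({0, 1, 2, 3, 4, 5, 6, 8, 9, 10, 11}) = 7
G(36) = mex({0, 1, 2, 3, 5, 6, 7, 9, 10}) = 4
G(37) = mex({0, 2, 3, 4, 6, 7, 9, 10, 11, 12}) = 1
G(38) = mex({0, 1, 3, 4, 5, 6, 7, 9, 10, 11, 12}) = 2
G(39) = mex({0, 1, 2, 4, 5, 6, 7, 9, 10, 12, 14}) = 3
G(40) = mex({0, 2, 3, 4, 6, 7, 11, 12, 14}) = 1
G(41) = mex({0, 1, 2, 3, 5, 6, 7, 9, 10, 11, 12}) = 4
G(42) = mex({0, 1, 2, 3, 4, 5, 6, 9, 10}) = 7
G(43) = mex({0, 1, 3, 4, 5, 7, 9, 10, 12, 15}) = 2
G(44) = mex({0, 2, 3, 4, 5, 6, 7, 9, 10, 12, 15}) = 1
G(45) = mex({0, 1, 2, 3, 4, 5, 6, 7, 9, 10, 12, 14}) = 8
G(46) = mex({0, 1, 3, 4, 5, 7, 8, 11, 12, 14}) = 2
G(47) = mex({0, 1, 2, 3, 4, 5, 6, 8, 9, 10, 11, 12}) = 7
G(48) = mex({0, 1, 2, 3, 5, 6, 7, 9, 10}) = 4
G(49) = mex({0, 2, 3, 4, 6, 7, 9, 10, 11, 12, 15}) = 1
G(50) = mex({0, 1, 4, 5, 6, 7, 9, 11, 12, 14, 15}) = 2
G(51) = mex({0, 1, 2, 3, 4, 5, 6, 7, 9, 12, 14, 15}) = 8
G(52) = mex({0, 2, 3, 4, 5, 6, 7, 8, 11, 12, 15}) = 1
Therefore G(52) = 1.

1


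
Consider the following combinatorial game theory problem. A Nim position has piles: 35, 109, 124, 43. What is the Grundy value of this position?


We need the XOR (exclusive or) of all pile sizes.
After XOR-ing pile 1 (size 35): 0 XOR 35 = 35
After XOR-ing pile 2 (size 109): 35 XOR 109 = 78
After XOR-ing pile 3 (size 124): 78 XOR 124 = 50
After XOR-ing pile 4 (size 43): 50 XOR 43 = 25
The Nim-value of this position is 25.

25


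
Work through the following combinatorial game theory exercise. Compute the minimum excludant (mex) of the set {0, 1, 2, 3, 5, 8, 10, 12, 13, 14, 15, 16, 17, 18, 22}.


Set = {0, 1, 2, 3, 5, 8, 10, 12, 13, 14, 15, 16, 17, 18, 22}
0 is in the set.
1 is in the set.
2 is in the set.
3 is in the set.
4 is NOT in the set. This is the mex.
mex = 4

4


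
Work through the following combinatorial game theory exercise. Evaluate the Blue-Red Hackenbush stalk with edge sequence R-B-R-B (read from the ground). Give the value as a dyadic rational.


Edges (from ground): R-B-R-B
By Berlekamp's sign-expansion rule, a Blue-Red Hackenbush stalk has the value of the surreal number whose sign sequence is the edge sequence with B -> + and R -> -.
Sign sequence: -+-+
Trace the sign expansion in the surreal number tree, starting from 0:
Edge 1: R (sign -) -> bounds (-inf, 0), value = -1
Edge 2: B (sign +) -> bounds (-1, 0), value = -1/2
Edge 3: R (sign -) -> bounds (-1, -1/2), value = -3/4
Edge 4: B (sign +) -> bounds (-3/4, -1/2), value = -5/8
Game value = -5/8

-5/8


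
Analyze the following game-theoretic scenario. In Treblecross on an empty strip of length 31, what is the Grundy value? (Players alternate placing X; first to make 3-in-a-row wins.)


Treblecross: place X on empty cells; 3-in-a-row wins.
Playing within two cells of an existing X lets the opponent win at once, so sensible play treats the cells i-2..i+2 around each X as dead. The player left with no safe cell loses, so this is a normal-play take-away game on strips of safe cells.
Placing X at cell i (0-indexed) of a strip of k safe cells leaves independent strips of sizes max(0, i-2) and max(0, k-i-3). Hence G(k) = mex{ G(max(0,i-2)) XOR G(max(0,k-i-3)) : 0 <= i < k }, with G(0) = 0.
G(1): splits (0,0):0^0=0 -> mex({0}) = 1
G(2): splits (0,0):0^0=0 -> mex({0}) = 1
G(3): splits (0,0):0^0=0 -> mex({0}) = 1
G(4): splits (0,1):0^1=1 (0,0):0^0=0 -> mex({0, 1}) = 2
G(5): splits (0,2):0^1=1 (0,1):0^1=1 (0,0):0^0=0 -> mex({0, 1}) = 2
G(6) = mex({1}) = 0
G(7) = mex({0, 1, 2}) = 3
G(8) = mex({0, 1, 2}) = 3
G(9) = mex({0, 2}) = 1
G(10) = mex({0, 2, 3}) = 1
G(11) = mex({0, 3}) = 1
G(12) = mex({1, 3}) = 0
G(13) = mex({0, 1, 2, 3}) = 4
G(14) = mex({0, 1, 2}) = 3
G(15) = mex({0, 1, 2}) = 3
G(16) = mex({0, 1, 2, 4}) = 3
G(17) = mex({0, 1, 3, 4}) = 2
G(18) = mex({0, 1, 3, 4}) = 2
G(19) = mex({0, 1, 3, 5}) = 2
G(20) = mex({0, 1, 2, 3, 5}) = 4
G(21) = mex({0, 1, 2, 3, 5}) = 4
G(22) = mex({1, 2, 6}) = 0
G(23) = mex({0, 1, 2, 3, 4, 6}) = 5
G(24) = mex({0, 1, 2, 3, 4}) = 5
G(25) = mex({0, 1, 3, 4, 7}) = 2
G(26) = mex({0, 1, 3, 4, 5, 7}) = 2
G(27) = mex({0, 1, 3, 5}) = 2
G(28) = mex({0, 1, 2, 5}) = 3
G(29) = mex({0, 1, 2, 4, 5, 6}) = 3
G(30) = mex({1, 2, 4, 6}) = 0
G(31) = mex({0, 1, 2, 3, 4, 6}) = 5
Therefore G(31) = 5.

5


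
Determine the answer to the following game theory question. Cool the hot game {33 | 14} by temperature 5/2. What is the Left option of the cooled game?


Original game: {33 | 14} (a switch {a | b} with a > b).
Cooling by t (for t below the temperature (a - b)/2 = 19/2) taxes each move by t: {a | b} cooled by t is {a - t | b + t}.
Cooling amount: t = 5/2
Cooled Left option: 33 - 5/2 = 61/2
Cooled Right option: 14 + 5/2 = 33/2
Cooled game: {61/2 | 33/2}
Left option = 61/2

61/2


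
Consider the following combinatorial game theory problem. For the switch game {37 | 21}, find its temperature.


The game is {37 | 21}, a switch {a | b} with numbers a > b.
Cooling {a | b} by t gives {a - t | b + t}, which stops being hot when a - t = b + t, i.e. at t = (a - b)/2. So the temperature of a switch is (a - b)/2.
Temperature = (Left option - Right option) / 2
= (37 - (21)) / 2
= 16 / 2
= 8

8


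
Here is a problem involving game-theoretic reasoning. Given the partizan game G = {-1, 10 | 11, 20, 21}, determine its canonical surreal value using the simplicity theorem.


Left options: {-1, 10}, max = 10
Right options: {11, 20, 21}, min = 11
All options are numbers and max(Left) < min(Right), so by the simplicity theorem the value is the simplest (earliest-born) number strictly between 10 and 11.
No integer lies strictly between 10 and 11, so the value is the dyadic rational m/2^k in the interval with the smallest k (then m odd); search k = 1, 2, ...:
Denominator 2: 21/2 lies strictly between 10 and 11 -- found.
The simplest number in the interval is 21/2.
Game value = 21/2

21/2


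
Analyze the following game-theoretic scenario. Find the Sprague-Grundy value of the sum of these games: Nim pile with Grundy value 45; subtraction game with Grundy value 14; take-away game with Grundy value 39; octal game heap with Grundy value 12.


By the Sprague-Grundy theorem, the Grundy value of a sum of games is the XOR of individual Grundy values.
Nim pile: Grundy value = 45. Running XOR: 0 XOR 45 = 45
subtraction game: Grundy value = 14. Running XOR: 45 XOR 14 = 35
take-away game: Grundy value = 39. Running XOR: 35 XOR 39 = 4
octal game heap: Grundy value = 12. Running XOR: 4 XOR 12 = 8
The combined Grundy value is 8.

8


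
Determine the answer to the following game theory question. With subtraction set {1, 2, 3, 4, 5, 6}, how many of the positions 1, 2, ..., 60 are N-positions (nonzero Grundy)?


Subtraction set S = {1, 2, 3, 4, 5, 6}, so G(n) = n mod 7.
G(n) = 0 when n is a multiple of 7.
Multiples of 7 in [1, 60]: 8
N-positions (nonzero Grundy) = 60 - 8 = 52

52


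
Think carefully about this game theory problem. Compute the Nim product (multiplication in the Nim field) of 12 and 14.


Nim multiplication is bilinear over XOR: (u XOR v) * w = (u*w) XOR (v*w).
So we split each operand into its bit components and XOR the pairwise Nim products.
12 = 4 + 8 (as XOR of powers of 2).
14 = 2 + 4 + 8 (as XOR of powers of 2).
Using the standard Nim-product table on single bits:
  2*2 = 3,   2*4 = 8,   2*8 = 12,
  4*4 = 6,   4*8 = 11,  8*8 = 13,
and  1*x = x (identity), k*l = l*k (commutative).
Pairwise Nim products:
  4 * 2 = 8
  4 * 4 = 6
  4 * 8 = 11
  8 * 2 = 12
  8 * 4 = 11
  8 * 8 = 13
XOR them: 8 XOR 6 XOR 11 XOR 12 XOR 11 XOR 13 = 15.
Result: 12 * 14 = 15 (in Nim).

15


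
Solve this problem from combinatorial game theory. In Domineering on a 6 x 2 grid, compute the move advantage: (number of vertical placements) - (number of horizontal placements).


Board is 6 x 2 (rows x cols).
Left (vertical) placements: (rows-1) * cols = 5 * 2 = 10
Right (horizontal) placements: rows * (cols-1) = 6 * 1 = 6
Advantage = Left - Right = 10 - 6 = 4

4


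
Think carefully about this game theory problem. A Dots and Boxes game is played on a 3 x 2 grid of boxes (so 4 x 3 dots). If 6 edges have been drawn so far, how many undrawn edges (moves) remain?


Grid: 3 x 2 boxes, i.e. 4 rows and 3 columns of dots.
Horizontal edges: (rows + 1) * cols = 4 * 2 = 8
Vertical edges: rows * (cols + 1) = 3 * 3 = 9
Total edges: 8 + 9 = 17
Edges drawn: 6
Remaining: 17 - 6 = 11

11


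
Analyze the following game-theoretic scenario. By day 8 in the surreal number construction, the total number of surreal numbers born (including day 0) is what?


Day 0: {|} = 0 is born. Count = 1.
Day n: the number of surreal numbers born by day n is 2^(n+1) - 1.
By day 0: 2^1 - 1 = 1
By day 1: 2^2 - 1 = 3
By day 2: 2^3 - 1 = 7
By day 3: 2^4 - 1 = 15
By day 4: 2^5 - 1 = 31
By day 5: 2^6 - 1 = 63
By day 6: 2^7 - 1 = 127
By day 7: 2^8 - 1 = 255
By day 8: 2^9 - 1 = 511
By day 8: 511 surreal numbers.

511


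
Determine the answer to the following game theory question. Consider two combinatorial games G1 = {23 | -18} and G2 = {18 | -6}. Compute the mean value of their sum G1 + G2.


G1 = {23 | -18}, G2 = {18 | -6}
Each is a switch {a | b} with numbers a > b; its mean value is (a + b)/2, and mean value is additive over game sums: m(G1 + G2) = m(G1) + m(G2).
Mean of G1 = (23 + (-18))/2 = 5/2 = 5/2
Mean of G2 = (18 + (-6))/2 = 12/2 = 6
Mean of G1 + G2 = 5/2 + 6 = 17/2

17/2


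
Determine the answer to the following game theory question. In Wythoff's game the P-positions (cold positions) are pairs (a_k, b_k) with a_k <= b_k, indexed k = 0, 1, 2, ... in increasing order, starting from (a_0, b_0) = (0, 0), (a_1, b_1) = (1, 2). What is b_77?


By Wythoff's theorem, a_k = floor(k * phi) and b_k = floor(k * phi^2) = a_k + k, where phi = (1 + sqrt(5))/2 is the golden ratio.
phi = (1 + sqrt(5))/2 = 1.618034
phi^2 = phi + 1 = 2.618034
k = 77
k * phi^2 = 77 * 2.618034 = 201.588617
b_77 = floor(k * phi^2) = 201 (check: a_77 + k = 124 + 77 = 201)

201


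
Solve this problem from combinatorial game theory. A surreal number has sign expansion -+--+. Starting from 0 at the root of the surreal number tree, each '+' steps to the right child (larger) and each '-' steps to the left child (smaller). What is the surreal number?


Sign expansion: -+--+
Rule: track bounds (lo, hi), initially (-inf, +inf). On '+', the current value becomes lo and we move to the simplest number in (value, hi): value + 1 if hi = +inf, otherwise the midpoint (value + hi)/2. On '-', the current value becomes hi and we move to value - 1 if lo = -inf, otherwise the midpoint (lo + value)/2.
Start at 0.
Step 1: sign = -, move left. Bounds: (-inf, 0). Value = -1
Step 2: sign = +, move right. Bounds: (-1, 0). Value = -1/2
Step 3: sign = -, move left. Bounds: (-1, -1/2). Value = -3/4
Step 4: sign = -, move left. Bounds: (-1, -3/4). Value = -7/8
Step 5: sign = +, move right. Bounds: (-7/8, -3/4). Value = -13/16
The surreal number with sign expansion -+--+ is -13/16.

-13/16


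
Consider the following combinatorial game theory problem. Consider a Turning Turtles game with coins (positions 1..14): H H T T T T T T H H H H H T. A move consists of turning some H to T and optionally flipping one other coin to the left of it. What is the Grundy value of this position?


Coins: H H T T T T T T H H H H H T
Key fact: a single head at position k behaves exactly like a Nim heap of size k (turning it to T and optionally flipping a coin at j < k corresponds to moving the heap from k to j, or to 0), and heads combine as a disjunctive sum (two heads at the same place would cancel, matching j XOR j = 0). So the Nim-value is the XOR of the 1-indexed positions of the heads.
Face-up positions (1-indexed): [1, 2, 9, 10, 11, 12, 13]
XOR 0 with 1: 0 XOR 1 = 1
XOR 1 with 2: 1 XOR 2 = 3
XOR 3 with 9: 3 XOR 9 = 10
XOR 10 with 10: 10 XOR 10 = 0
XOR 0 with 11: 0 XOR 11 = 11
XOR 11 with 12: 11 XOR 12 = 7
XOR 7 with 13: 7 XOR 13 = 10
Nim-value = 10

10


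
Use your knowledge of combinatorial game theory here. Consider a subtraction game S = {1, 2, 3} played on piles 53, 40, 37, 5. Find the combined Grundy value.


Subtraction set: {1, 2, 3}
For this subtraction set, G(n) = n mod 4 (period = max + 1 = 4).
Pile 1 (size 53): G(53) = 53 mod 4 = 1
Pile 2 (size 40): G(40) = 40 mod 4 = 0
Pile 3 (size 37): G(37) = 37 mod 4 = 1
Pile 4 (size 5): G(5) = 5 mod 4 = 1
Total Grundy value = XOR of all: 1 XOR 0 XOR 1 XOR 1 = 1

1


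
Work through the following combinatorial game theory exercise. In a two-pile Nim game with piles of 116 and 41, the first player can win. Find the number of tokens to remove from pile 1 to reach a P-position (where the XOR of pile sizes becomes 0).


Piles: 116 and 41
Current XOR: 116 XOR 41 = 93 (non-zero, so this is an N-position).
To make the XOR zero, we need to find a move that balances the piles.
For pile 1 (size 116): target = 116 XOR 93 = 41
We reduce pile 1 from 116 to 41.
Tokens removed: 116 - 41 = 75
Verification: 41 XOR 41 = 0

75


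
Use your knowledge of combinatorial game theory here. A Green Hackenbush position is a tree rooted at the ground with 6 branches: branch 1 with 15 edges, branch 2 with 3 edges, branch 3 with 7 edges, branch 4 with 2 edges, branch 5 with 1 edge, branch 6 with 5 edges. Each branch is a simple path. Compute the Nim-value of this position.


The tree has 6 branches from the ground vertex.
In Green Hackenbush, the Nim-value of a simple path of length k is k.
Branch 1: length 15, Nim-value = 15
Branch 2: length 3, Nim-value = 3
Branch 3: length 7, Nim-value = 7
Branch 4: length 2, Nim-value = 2
Branch 5: length 1, Nim-value = 1
Branch 6: length 5, Nim-value = 5
Total Nim-value = XOR of all branch values:
0 XOR 15 = 15
15 XOR 3 = 12
12 XOR 7 = 11
11 XOR 2 = 9
9 XOR 1 = 8
8 XOR 5 = 13
Nim-value of the tree = 13

13


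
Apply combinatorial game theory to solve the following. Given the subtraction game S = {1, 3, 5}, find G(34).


The subtraction set is S = {1, 3, 5}.
G(k) = mex{ G(k - s) : s in S, s <= k }. We compute iteratively: G(0) = 0.
G(1) = mex({0}) = 1
G(2) = mex({1}) = 0
G(3) = mex({0}) = 1
G(4) = mex({1}) = 0
G(5) = mex({0}) = 1
G(6) = mex({1}) = 0
Observe that G(2)..G(6) = 0, 1, 0, 1, 0 repeats G(0)..G(4) = 0, 1, 0, 1, 0.
For k >= max(S) = 5, G(k) is determined by the previous 5 values G(k-5)..G(k-1); a window of 5 consecutive values has recurred shifted by 2, so by induction G(k + 2) = G(k) for all k >= 0: the sequence is periodic from the start with period 2.
One period: G(0..1) = 0, 1.
34 mod 2 = 0, so G(34) = G(0) = 0.

0


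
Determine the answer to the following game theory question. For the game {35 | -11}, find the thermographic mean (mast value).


Game = {35 | -11}, a switch {a | b} with numbers a > b.
Its thermograph has left wall a - t and right wall b + t, which meet at t = (a - b)/2, where both equal (a + b)/2. So the mast (mean value) is at (a + b)/2.
Mean = (35 + (-11))/2 = 24/2 = 12

12


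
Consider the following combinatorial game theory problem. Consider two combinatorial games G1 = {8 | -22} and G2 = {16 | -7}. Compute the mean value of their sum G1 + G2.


G1 = {8 | -22}, G2 = {16 | -7}
Each is a switch {a | b} with numbers a > b; its mean value is (a + b)/2, and mean value is additive over game sums: m(G1 + G2) = m(G1) + m(G2).
Mean of G1 = (8 + (-22))/2 = -14/2 = -7
Mean of G2 = (16 + (-7))/2 = 9/2 = 9/2
Mean of G1 + G2 = -7 + 9/2 = -5/2

-5/2


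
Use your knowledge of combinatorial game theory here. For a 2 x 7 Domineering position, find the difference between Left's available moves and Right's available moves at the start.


Board is 2 x 7 (rows x cols).
Left (vertical) placements: (rows-1) * cols = 1 * 7 = 7
Right (horizontal) placements: rows * (cols-1) = 2 * 6 = 12
Advantage = Left - Right = 7 - 12 = -5

-5


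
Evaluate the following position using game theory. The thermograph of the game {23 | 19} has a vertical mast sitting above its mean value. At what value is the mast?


Game = {23 | 19}, a switch {a | b} with numbers a > b.
Its thermograph has left wall a - t and right wall b + t, which meet at t = (a - b)/2, where both equal (a + b)/2. So the mast (mean value) is at (a + b)/2.
Mean = (23 + (19))/2 = 42/2 = 21

21


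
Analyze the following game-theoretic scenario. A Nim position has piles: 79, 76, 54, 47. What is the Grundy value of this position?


We need the XOR (exclusive or) of all pile sizes.
After XOR-ing pile 1 (size 79): 0 XOR 79 = 79
After XOR-ing pile 2 (size 76): 79 XOR 76 = 3
After XOR-ing pile 3 (size 54): 3 XOR 54 = 53
After XOR-ing pile 4 (size 47): 53 XOR 47 = 26
The Nim-value of this position is 26.

26


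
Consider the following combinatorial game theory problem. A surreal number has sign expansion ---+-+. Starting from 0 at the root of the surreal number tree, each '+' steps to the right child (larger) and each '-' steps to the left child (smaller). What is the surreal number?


Sign expansion: ---+-+
Rule: track bounds (lo, hi), initially (-inf, +inf). On '+', the current value becomes lo and we move to the simplest number in (value, hi): value + 1 if hi = +inf, otherwise the midpoint (value + hi)/2. On '-', the current value becomes hi and we move to value - 1 if lo = -inf, otherwise the midpoint (lo + value)/2.
Start at 0.
Step 1: sign = -, move left. Bounds: (-inf, 0). Value = -1
Step 2: sign = -, move left. Bounds: (-inf, -1). Value = -2
Step 3: sign = -, move left. Bounds: (-inf, -2). Value = -3
Step 4: sign = +, move right. Bounds: (-3, -2). Value = -5/2
Step 5: sign = -, move left. Bounds: (-3, -5/2). Value = -11/4
Step 6: sign = +, move right. Bounds: (-11/4, -5/2). Value = -21/8
The surreal number with sign expansion ---+-+ is -21/8.

-21/8


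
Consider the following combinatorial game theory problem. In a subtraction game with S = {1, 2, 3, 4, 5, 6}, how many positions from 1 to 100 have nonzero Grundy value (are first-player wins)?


Subtraction set S = {1, 2, 3, 4, 5, 6}, so G(n) = n mod 7.
G(n) = 0 when n is a multiple of 7.
Multiples of 7 in [1, 100]: 14
N-positions (nonzero Grundy) = 100 - 14 = 86

86


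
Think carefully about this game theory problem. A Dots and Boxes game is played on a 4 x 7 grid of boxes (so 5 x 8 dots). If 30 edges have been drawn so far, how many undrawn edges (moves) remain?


Grid: 4 x 7 boxes, i.e. 5 rows and 8 columns of dots.
Horizontal edges: (rows + 1) * cols = 5 * 7 = 35
Vertical edges: rows * (cols + 1) = 4 * 8 = 32
Total edges: 35 + 32 = 67
Edges drawn: 30
Remaining: 67 - 30 = 37

37


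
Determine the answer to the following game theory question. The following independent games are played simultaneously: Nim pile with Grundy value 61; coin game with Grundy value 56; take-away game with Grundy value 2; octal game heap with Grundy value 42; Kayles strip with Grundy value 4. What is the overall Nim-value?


By the Sprague-Grundy theorem, the Grundy value of a sum of games is the XOR of individual Grundy values.
Nim pile: Grundy value = 61. Running XOR: 0 XOR 61 = 61
coin game: Grundy value = 56. Running XOR: 61 XOR 56 = 5
take-away game: Grundy value = 2. Running XOR: 5 XOR 2 = 7
octal game heap: Grundy value = 42. Running XOR: 7 XOR 42 = 45
Kayles strip: Grundy value = 4. Running XOR: 45 XOR 4 = 41
The combined Grundy value is 41.

41


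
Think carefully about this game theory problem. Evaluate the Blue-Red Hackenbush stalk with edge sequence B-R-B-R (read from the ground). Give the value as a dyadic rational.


Edges (from ground): B-R-B-R
By Berlekamp's sign-expansion rule, a Blue-Red Hackenbush stalk has the value of the surreal number whose sign sequence is the edge sequence with B -> + and R -> -.
Sign sequence: +-+-
Trace the sign expansion in the surreal number tree, starting from 0:
Edge 1: B (sign +) -> bounds (0, +inf), value = 1
Edge 2: R (sign -) -> bounds (0, 1), value = 1/2
Edge 3: B (sign +) -> bounds (1/2, 1), value = 3/4
Edge 4: R (sign -) -> bounds (1/2, 3/4), value = 5/8
Game value = 5/8

5/8


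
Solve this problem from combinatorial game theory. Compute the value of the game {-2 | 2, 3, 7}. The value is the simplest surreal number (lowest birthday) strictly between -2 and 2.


Left options: {-2}, max = -2
Right options: {2, 3, 7}, min = 2
All options are numbers and max(Left) < min(Right), so by the simplicity theorem the value is the simplest (earliest-born) number strictly between -2 and 2.
Integers -1 through 1 all lie strictly between -2 and 2.
Among integers, the simplest (lowest birthday = smallest |n|; 0 is born on day 0, +-n on day n) is 0.
No non-integer in the interval can be simpler: if x is a non-integer in the interval, then floor(x) or ceil(x) also lies in the interval (the interval contains an integer), and both are proper prefixes of x's sign expansion, i.e. born earlier. So the game value is 0.
Game value = 0

0


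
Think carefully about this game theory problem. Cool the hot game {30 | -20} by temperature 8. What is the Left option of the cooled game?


Original game: {30 | -20} (a switch {a | b} with a > b).
Cooling by t (for t below the temperature (a - b)/2 = 25) taxes each move by t: {a | b} cooled by t is {a - t | b + t}.
Cooling amount: t = 8
Cooled Left option: 30 - 8 = 22
Cooled Right option: -20 + 8 = -12
Cooled game: {22 | -12}
Left option = 22

22


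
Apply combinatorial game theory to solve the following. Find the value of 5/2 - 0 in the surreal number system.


x = 5/2, y = 0
Converting to common denominator: 2
x = 5/2, y = 0/2
x - y = 5/2 - 0 = 5/2

5/2


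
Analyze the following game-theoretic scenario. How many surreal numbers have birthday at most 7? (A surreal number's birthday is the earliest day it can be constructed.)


Day 0: {|} = 0 is born. Count = 1.
Day n: the number of surreal numbers born by day n is 2^(n+1) - 1.
By day 0: 2^1 - 1 = 1
By day 1: 2^2 - 1 = 3
By day 2: 2^3 - 1 = 7
By day 3: 2^4 - 1 = 15
By day 4: 2^5 - 1 = 31
By day 5: 2^6 - 1 = 63
By day 6: 2^7 - 1 = 127
By day 7: 2^8 - 1 = 255
By day 7: 255 surreal numbers.

255


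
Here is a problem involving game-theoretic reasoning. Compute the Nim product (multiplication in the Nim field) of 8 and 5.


Nim multiplication is bilinear over XOR: (u XOR v) * w = (u*w) XOR (v*w).
So we split each operand into its bit components and XOR the pairwise Nim products.
8 = 8 (as XOR of powers of 2).
5 = 1 + 4 (as XOR of powers of 2).
Using the standard Nim-product table on single bits:
  2*2 = 3,   2*4 = 8,   2*8 = 12,
  4*4 = 6,   4*8 = 11,  8*8 = 13,
and  1*x = x (identity), k*l = l*k (commutative).
Pairwise Nim products:
  8 * 1 = 8
  8 * 4 = 11
XOR them: 8 XOR 11 = 3.
Result: 8 * 5 = 3 (in Nim).

3


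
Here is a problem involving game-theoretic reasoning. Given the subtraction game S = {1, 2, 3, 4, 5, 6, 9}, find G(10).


The subtraction set is S = {1, 2, 3, 4, 5, 6, 9}.
G(k) = mex{ G(k - s) : s in S, s <= k }. We compute iteratively: G(0) = 0.
G(1) = mex({0}) = 1
G(2) = mex({0, 1}) = 2
G(3) = mex({0, 1, 2}) = 3
G(4) = mex({0, 1, 2, 3}) = 4
G(5) = mex({0, 1, 2, 3, 4}) = 5
G(6) = mex({0, 1, 2, 3, 4, 5}) = 6
G(7) = mex({1, 2, 3, 4, 5, 6}) = 0
G(8) = mex({0, 2, 3, 4, 5, 6}) = 1
G(9) = mex({0, 1, 3, 4, 5, 6}) = 2
G(10) = mex({0, 1, 2, 4, 5, 6}) = 3
Therefore G(10) = 3.

3


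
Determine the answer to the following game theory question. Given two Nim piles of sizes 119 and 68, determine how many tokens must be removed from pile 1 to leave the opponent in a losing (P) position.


Piles: 119 and 68
Current XOR: 119 XOR 68 = 51 (non-zero, so this is an N-position).
To make the XOR zero, we need to find a move that balances the piles.
For pile 1 (size 119): target = 119 XOR 51 = 68
We reduce pile 1 from 119 to 68.
Tokens removed: 119 - 68 = 51
Verification: 68 XOR 68 = 0

51


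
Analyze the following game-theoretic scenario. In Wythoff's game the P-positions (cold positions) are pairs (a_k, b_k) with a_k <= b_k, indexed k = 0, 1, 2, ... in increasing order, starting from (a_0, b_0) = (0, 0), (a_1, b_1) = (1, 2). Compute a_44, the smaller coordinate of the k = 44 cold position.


By Wythoff's theorem, a_k = floor(k * phi) and b_k = floor(k * phi^2) = a_k + k, where phi = (1 + sqrt(5))/2 is the golden ratio.
phi = (1 + sqrt(5))/2 = 1.618034
k = 44
k * phi = 44 * 1.618034 = 71.193496
a_44 = floor(k * phi) = 71

71


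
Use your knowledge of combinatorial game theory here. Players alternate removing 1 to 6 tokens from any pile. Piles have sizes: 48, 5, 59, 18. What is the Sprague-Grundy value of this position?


Subtraction set: {1, 2, 3, 4, 5, 6}
For this subtraction set, G(n) = n mod 7 (period = max + 1 = 7).
Pile 1 (size 48): G(48) = 48 mod 7 = 6
Pile 2 (size 5): G(5) = 5 mod 7 = 5
Pile 3 (size 59): G(59) = 59 mod 7 = 3
Pile 4 (size 18): G(18) = 18 mod 7 = 4
Total Grundy value = XOR of all: 6 XOR 5 XOR 3 XOR 4 = 4

4


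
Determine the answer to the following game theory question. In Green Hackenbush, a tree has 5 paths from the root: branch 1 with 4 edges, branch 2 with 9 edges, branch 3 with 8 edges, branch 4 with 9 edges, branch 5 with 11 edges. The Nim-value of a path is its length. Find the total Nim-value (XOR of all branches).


The tree has 5 branches from the ground vertex.
In Green Hackenbush, the Nim-value of a simple path of length k is k.
Branch 1: length 4, Nim-value = 4
Branch 2: length 9, Nim-value = 9
Branch 3: length 8, Nim-value = 8
Branch 4: length 9, Nim-value = 9
Branch 5: length 11, Nim-value = 11
Total Nim-value = XOR of all branch values:
0 XOR 4 = 4
4 XOR 9 = 13
13 XOR 8 = 5
5 XOR 9 = 12
12 XOR 11 = 7
Nim-value of the tree = 7

7


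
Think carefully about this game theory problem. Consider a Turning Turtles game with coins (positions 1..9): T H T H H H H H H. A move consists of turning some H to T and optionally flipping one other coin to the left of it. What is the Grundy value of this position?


Coins: T H T H H H H H H
Key fact: a single head at position k behaves exactly like a Nim heap of size k (turning it to T and optionally flipping a coin at j < k corresponds to moving the heap from k to j, or to 0), and heads combine as a disjunctive sum (two heads at the same place would cancel, matching j XOR j = 0). So the Nim-value is the XOR of the 1-indexed positions of the heads.
Face-up positions (1-indexed): [2, 4, 5, 6, 7, 8, 9]
XOR 0 with 2: 0 XOR 2 = 2
XOR 2 with 4: 2 XOR 4 = 6
XOR 6 with 5: 6 XOR 5 = 3
XOR 3 with 6: 3 XOR 6 = 5
XOR 5 with 7: 5 XOR 7 = 2
XOR 2 with 8: 2 XOR 8 = 10
XOR 10 with 9: 10 XOR 9 = 3
Nim-value = 3

3


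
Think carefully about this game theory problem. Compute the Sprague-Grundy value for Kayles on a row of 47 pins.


Kayles: a move removes 1 or 2 adjacent pins from a contiguous row.
Removing pins from a row of k leaves two independent rows (a, b) with a + b = k - 1 (one pin) or a + b = k - 2 (two pins); an end removal gives a = 0.
By Sprague-Grundy, G(k) = mex{ G(a) XOR G(b) } over all these splits. G(0) = 0.
G(1): splits (0,0):0^0=0 -> mex({0}) = 1
G(2): splits (0,1):0^1=1 (0,0):0^0=0 -> mex({0, 1}) = 2
G(3): splits (0,2):0^2=2 (1,1):1^1=0 (0,1):0^1=1 -> mex({0, 1, 2}) = 3
G(4): splits (0,3):0^3=3 (1,2):1^2=3 (0,2):0^2=2 (1,1):1^1=0 -> mex({0, 2, 3}) = 1
G(5): splits (0,4):0^1=1 (1,3):1^3=2 (2,2):2^2=0 (0,3):0^3=3 (1,2):1^2=3 -> mex({0, 1, 2, 3}) = 4
G(6) = mex({0, 1, 2, 4}) = 3
G(7) = mex({0, 1, 3, 4, 5}) = 2
G(8) = mex({0, 2, 3, 5, 6}) = 1
G(9) = mex({0, 1, 2, 3, 6, 7}) = 4
G(10) = mex({0, 1, 3, 4, 5, 7}) = 2
G(11) = mex({0, 1, 2, 3, 4, 5}) = 6
G(12) = mex({0, 1, 2, 3, 5, 6, 7}) = 4
G(13) = mex({0, 2, 3, 4, 6, 7}) = 1
G(14) = mex({0, 1, 4, 5, 6, 7}) = 2
G(15) = mex({0, 1, 2, 3, 4, 5, 6}) = 7
G(16) = mex({0, 2, 3, 5, 6, 7}) = 1
G(17) = mex({0, 1, 2, 3, 5, 6, 7}) = 4
G(18) = mex({0, 1, 2, 4, 5, 6}) = 3
G(19) = mex({0, 1, 3, 4, 5, 7}) = 2
G(20) = mex({0, 2, 3, 4, 5, 6, 7}) = 1
G(21) = mex({0, 1, 2, 3, 5, 6, 7}) = 4
G(22) = mex({0, 1, 2, 3, 4, 5, 7}) = 6
G(23) = mex({0, 1, 2, 3, 4, 5, 6}) = 7
G(24) = mex({0, 1, 2, 3, 5, 6, 7}) = 4
G(25) = mex({0, 2, 3, 4, 6, 7}) = 1
G(26) = mex({0, 1, 3, 4, 5, 6, 7}) = 2
G(27) = mex({0, 1, 2, 3, 4, 5, 6, 7}) = 8
G(28) = mex({0, 1, 2, 3, 4, 6, 7, 8}) = 5
G(29) = mex({0, 1, 2, 3, 5, 6, 7, 8, 9}) = 4
G(30) = mex({0, 1, 2, 3, 4, 5, 6, 9, 10}) = 7
G(31) = mex({0, 1, 3, 4, 5, 7, 10, 11}) = 2
G(32) = mex({0, 2, 3, 4, 5, 6, 7, 9, 11}) = 1
G(33) = mex({0, 1, 2, 3, 4, 5, 6, 7, 9, 12}) = 8
G(34) = mex({0, 1, 2, 3, 4, 5, 7, 8, 11, 12}) = 6
G(35) = mex({0, 1, 2, 3, 4, 5, 6, 8, 9, 10, 11}) = 7
G(36) = mex({0, 1, 2, 3, 5, 6, 7, 9, 10}) = 4
G(37) = mex({0, 2, 3, 4, 6, 7, 9, 10, 11, 12}) = 1
G(38) = mex({0, 1, 3, 4, 5, 6, 7, 9, 10, 11, 12}) = 2
G(39) = mex({0, 1, 2, 4, 5, 6, 7, 9, 10, 12, 14}) = 3
G(40) = mex({0, 2, 3, 4, 6, 7, 11, 12, 14}) = 1
G(41) = mex({0, 1, 2, 3, 5, 6, 7, 9, 10, 11, 12}) = 4
G(42) = mex({0, 1, 2, 3, 4, 5, 6, 9, 10}) = 7
G(43) = mex({0, 1, 3, 4, 5, 7, 9, 10, 12, 15}) = 2
G(44) = mex({0, 2, 3, 4, 5, 6, 7, 9, 10, 12, 15}) = 1
G(45) = mex({0, 1, 2, 3, 4, 5, 6, 7, 9, 10, 12, 14}) = 8
G(46) = mex({0, 1, 3, 4, 5, 7, 8, 11, 12, 14}) = 2
G(47) = mex({0, 1, 2, 3, 4, 5, 6, 8, 9, 10, 11, 12}) = 7
Therefore G(47) = 7.

7


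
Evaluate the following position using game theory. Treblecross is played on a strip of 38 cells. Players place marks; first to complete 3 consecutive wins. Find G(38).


Treblecross: place X on empty cells; 3-in-a-row wins.
Playing within two cells of an existing X lets the opponent win at once, so sensible play treats the cells i-2..i+2 around each X as dead. The player left with no safe cell loses, so this is a normal-play take-away game on strips of safe cells.
Placing X at cell i (0-indexed) of a strip of k safe cells leaves independent strips of sizes max(0, i-2) and max(0, k-i-3). Hence G(k) = mex{ G(max(0,i-2)) XOR G(max(0,k-i-3)) : 0 <= i < k }, with G(0) = 0.
G(1): splits (0,0):0^0=0 -> mex({0}) = 1
G(2): splits (0,0):0^0=0 -> mex({0}) = 1
G(3): splits (0,0):0^0=0 -> mex({0}) = 1
G(4): splits (0,1):0^1=1 (0,0):0^0=0 -> mex({0, 1}) = 2
G(5): splits (0,2):0^1=1 (0,1):0^1=1 (0,0):0^0=0 -> mex({0, 1}) = 2
G(6) = mex({1}) = 0
G(7) = mex({0, 1, 2}) = 3
G(8) = mex({0, 1, 2}) = 3
G(9) = mex({0, 2}) = 1
G(10) = mex({0, 2, 3}) = 1
G(11) = mex({0, 3}) = 1
G(12) = mex({1, 3}) = 0
G(13) = mex({0, 1, 2, 3}) = 4
G(14) = mex({0, 1, 2}) = 3
G(15) = mex({0, 1, 2}) = 3
G(16) = mex({0, 1, 2, 4}) = 3
G(17) = mex({0, 1, 3, 4}) = 2
G(18) = mex({0, 1, 3, 4}) = 2
G(19) = mex({0, 1, 3, 5}) = 2
G(20) = mex({0, 1, 2, 3, 5}) = 4
G(21) = mex({0, 1, 2, 3, 5}) = 4
G(22) = mex({1, 2, 6}) = 0
G(23) = mex({0, 1, 2, 3, 4, 6}) = 5
G(24) = mex({0, 1, 2, 3, 4}) = 5
G(25) = mex({0, 1, 3, 4, 7}) = 2
G(26) = mex({0, 1, 3, 4, 5, 7}) = 2
G(27) = mex({0, 1, 3, 5}) = 2
G(28) = mex({0, 1, 2, 5}) = 3
G(29) = mex({0, 1, 2, 4, 5, 6}) = 3
G(30) = mex({1, 2, 4, 6}) = 0
G(31) = mex({0, 1, 2, 3, 4, 6}) = 5
G(32) = mex({1, 2, 3, 4, 7}) = 0
G(33) = mex({0, 3, 7}) = 1
G(34) = mex({0, 2, 3, 5, 7}) = 1
G(35) = mex({0, 2, 3, 5, 6}) = 1
G(36) = mex({0, 1, 2, 5, 6}) = 3
G(37) = mex({0, 1, 2, 4, 5, 6}) = 3
G(38) = mex({0, 1, 2, 4}) = 3
Therefore G(38) = 3.

3


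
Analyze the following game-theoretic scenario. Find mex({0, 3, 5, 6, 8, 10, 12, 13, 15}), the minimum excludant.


Set = {0, 3, 5, 6, 8, 10, 12, 13, 15}
0 is in the set.
1 is NOT in the set. This is the mex.
mex = 1

1


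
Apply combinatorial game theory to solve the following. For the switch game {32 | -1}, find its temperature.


The game is {32 | -1}, a switch {a | b} with numbers a > b.
Cooling {a | b} by t gives {a - t | b + t}, which stops being hot when a - t = b + t, i.e. at t = (a - b)/2. So the temperature of a switch is (a - b)/2.
Temperature = (Left option - Right option) / 2
= (32 - (-1)) / 2
= 33 / 2
= 33/2

33/2


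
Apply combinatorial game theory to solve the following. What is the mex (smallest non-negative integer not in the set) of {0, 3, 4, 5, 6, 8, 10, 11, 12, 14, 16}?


Set = {0, 3, 4, 5, 6, 8, 10, 11, 12, 14, 16}
0 is in the set.
1 is NOT in the set. This is the mex.
mex = 1

1


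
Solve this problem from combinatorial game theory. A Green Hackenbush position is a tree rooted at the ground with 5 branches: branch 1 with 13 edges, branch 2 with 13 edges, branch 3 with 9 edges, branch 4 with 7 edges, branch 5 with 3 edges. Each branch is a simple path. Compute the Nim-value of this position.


The tree has 5 branches from the ground vertex.
In Green Hackenbush, the Nim-value of a simple path of length k is k.
Branch 1: length 13, Nim-value = 13
Branch 2: length 13, Nim-value = 13
Branch 3: length 9, Nim-value = 9
Branch 4: length 7, Nim-value = 7
Branch 5: length 3, Nim-value = 3
Total Nim-value = XOR of all branch values:
0 XOR 13 = 13
13 XOR 13 = 0
0 XOR 9 = 9
9 XOR 7 = 14
14 XOR 3 = 13
Nim-value of the tree = 13

13


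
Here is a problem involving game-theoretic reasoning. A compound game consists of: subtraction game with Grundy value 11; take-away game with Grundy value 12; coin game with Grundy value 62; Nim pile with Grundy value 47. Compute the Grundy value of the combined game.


By the Sprague-Grundy theorem, the Grundy value of a sum of games is the XOR of individual Grundy values.
subtraction game: Grundy value = 11. Running XOR: 0 XOR 11 = 11
take-away game: Grundy value = 12. Running XOR: 11 XOR 12 = 7
coin game: Grundy value = 62. Running XOR: 7 XOR 62 = 57
Nim pile: Grundy value = 47. Running XOR: 57 XOR 47 = 22
The combined Grundy value is 22.

22


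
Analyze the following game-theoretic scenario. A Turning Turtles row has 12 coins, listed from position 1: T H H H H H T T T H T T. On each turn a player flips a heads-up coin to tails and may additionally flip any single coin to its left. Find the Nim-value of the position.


Coins: T H H H H H T T T H T T
Key fact: a single head at position k behaves exactly like a Nim heap of size k (turning it to T and optionally flipping a coin at j < k corresponds to moving the heap from k to j, or to 0), and heads combine as a disjunctive sum (two heads at the same place would cancel, matching j XOR j = 0). So the Nim-value is the XOR of the 1-indexed positions of the heads.
Face-up positions (1-indexed): [2, 3, 4, 5, 6, 10]
XOR 0 with 2: 0 XOR 2 = 2
XOR 2 with 3: 2 XOR 3 = 1
XOR 1 with 4: 1 XOR 4 = 5
XOR 5 with 5: 5 XOR 5 = 0
XOR 0 with 6: 0 XOR 6 = 6
XOR 6 with 10: 6 XOR 10 = 12
Nim-value = 12

12


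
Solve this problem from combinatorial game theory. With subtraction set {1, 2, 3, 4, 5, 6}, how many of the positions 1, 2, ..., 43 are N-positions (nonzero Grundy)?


Subtraction set S = {1, 2, 3, 4, 5, 6}, so G(n) = n mod 7.
G(n) = 0 when n is a multiple of 7.
Multiples of 7 in [1, 43]: 6
N-positions (nonzero Grundy) = 43 - 6 = 37

37


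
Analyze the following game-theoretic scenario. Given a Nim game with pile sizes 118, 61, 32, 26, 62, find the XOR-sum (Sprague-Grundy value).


We need the XOR (exclusive or) of all pile sizes.
After XOR-ing pile 1 (size 118): 0 XOR 118 = 118
After XOR-ing pile 2 (size 61): 118 XOR 61 = 75
After XOR-ing pile 3 (size 32): 75 XOR 32 = 107
After XOR-ing pile 4 (size 26): 107 XOR 26 = 113
After XOR-ing pile 5 (size 62): 113 XOR 62 = 79
The Nim-value of this position is 79.

79


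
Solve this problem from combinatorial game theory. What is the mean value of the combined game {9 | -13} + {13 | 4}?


G1 = {9 | -13}, G2 = {13 | 4}
Each is a switch {a | b} with numbers a > b; its mean value is (a + b)/2, and mean value is additive over game sums: m(G1 + G2) = m(G1) + m(G2).
Mean of G1 = (9 + (-13))/2 = -4/2 = -2
Mean of G2 = (13 + (4))/2 = 17/2 = 17/2
Mean of G1 + G2 = -2 + 17/2 = 13/2

13/2


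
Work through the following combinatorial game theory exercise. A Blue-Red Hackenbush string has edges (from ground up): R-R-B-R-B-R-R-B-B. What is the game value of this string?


Edges (from ground): R-R-B-R-B-R-R-B-B
By Berlekamp's sign-expansion rule, a Blue-Red Hackenbush stalk has the value of the surreal number whose sign sequence is the edge sequence with B -> + and R -> -.
Sign sequence: --+-+--++
Trace the sign expansion in the surreal number tree, starting from 0:
Edge 1: R (sign -) -> bounds (-inf, 0), value = -1
Edge 2: R (sign -) -> bounds (-inf, -1), value = -2
Edge 3: B (sign +) -> bounds (-2, -1), value = -3/2
Edge 4: R (sign -) -> bounds (-2, -3/2), value = -7/4
Edge 5: B (sign +) -> bounds (-7/4, -3/2), value = -13/8
Edge 6: R (sign -) -> bounds (-7/4, -13/8), value = -27/16
Edge 7: R (sign -) -> bounds (-7/4, -27/16), value = -55/32
Edge 8: B (sign +) -> bounds (-55/32, -27/16), value = -109/64
Edge 9: B (sign +) -> bounds (-109/64, -27/16), value = -217/128
Game value = -217/128

-217/128


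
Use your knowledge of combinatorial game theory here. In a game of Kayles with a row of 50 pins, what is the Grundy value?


Kayles: a move removes 1 or 2 adjacent pins from a contiguous row.
Removing pins from a row of k leaves two independent rows (a, b) with a + b = k - 1 (one pin) or a + b = k - 2 (two pins); an end removal gives a = 0.
By Sprague-Grundy, G(k) = mex{ G(a) XOR G(b) } over all these splits. G(0) = 0.
G(1): splits (0,0):0^0=0 -> mex({0}) = 1
G(2): splits (0,1):0^1=1 (0,0):0^0=0 -> mex({0, 1}) = 2
G(3): splits (0,2):0^2=2 (1,1):1^1=0 (0,1):0^1=1 -> mex({0, 1, 2}) = 3
G(4): splits (0,3):0^3=3 (1,2):1^2=3 (0,2):0^2=2 (1,1):1^1=0 -> mex({0, 2, 3}) = 1
G(5): splits (0,4):0^1=1 (1,3):1^3=2 (2,2):2^2=0 (0,3):0^3=3 (1,2):1^2=3 -> mex({0, 1, 2, 3}) = 4
G(6) = mex({0, 1, 2, 4}) = 3
G(7) = mex({0, 1, 3, 4, 5}) = 2
G(8) = mex({0, 2, 3, 5, 6}) = 1
G(9) = mex({0, 1, 2, 3, 6, 7}) = 4
G(10) = mex({0, 1, 3, 4, 5, 7}) = 2
G(11) = mex({0, 1, 2, 3, 4, 5}) = 6
G(12) = mex({0, 1, 2, 3, 5, 6, 7}) = 4
G(13) = mex({0, 2, 3, 4, 6, 7}) = 1
G(14) = mex({0, 1, 4, 5, 6, 7}) = 2
G(15) = mex({0, 1, 2, 3, 4, 5, 6}) = 7
G(16) = mex({0, 2, 3, 5, 6, 7}) = 1
G(17) = mex({0, 1, 2, 3, 5, 6, 7}) = 4
G(18) = mex({0, 1, 2, 4, 5, 6}) = 3
G(19) = mex({0, 1, 3, 4, 5, 7}) = 2
G(20) = mex({0, 2, 3, 4, 5, 6, 7}) = 1
G(21) = mex({0, 1, 2, 3, 5, 6, 7}) = 4
G(22) = mex({0, 1, 2, 3, 4, 5, 7}) = 6
G(23) = mex({0, 1, 2, 3, 4, 5, 6}) = 7
G(24) = mex({0, 1, 2, 3, 5, 6, 7}) = 4
G(25) = mex({0, 2, 3, 4, 6, 7}) = 1
G(26) = mex({0, 1, 3, 4, 5, 6, 7}) = 2
G(27) = mex({0, 1, 2, 3, 4, 5, 6, 7}) = 8
G(28) = mex({0, 1, 2, 3, 4, 6, 7, 8}) = 5
G(29) = mex({0, 1, 2, 3, 5, 6, 7, 8, 9}) = 4
G(30) = mex({0, 1, 2, 3, 4, 5, 6, 9, 10}) = 7
G(31) = mex({0, 1, 3, 4, 5, 7, 10, 11}) = 2
G(32) = mex({0, 2, 3, 4, 5, 6, 7, 9, 11}) = 1
G(33) = mex({0, 1, 2, 3, 4, 5, 6, 7, 9, 12}) = 8
G(34) = mex({0, 1, 2, 3, 4, 5, 7, 8, 11, 12}) = 6
G(35) = mex({0, 1, 2, 3, 4, 5, 6, 8, 9, 10, 11}) = 7
G(36) = mex({0, 1, 2, 3, 5, 6, 7, 9, 10}) = 4
G(37) = mex({0, 2, 3, 4, 6, 7, 9, 10, 11, 12}) = 1
G(38) = mex({0, 1, 3, 4, 5, 6, 7, 9, 10, 11, 12}) = 2
G(39) = mex({0, 1, 2, 4, 5, 6, 7, 9, 10, 12, 14}) = 3
G(40) = mex({0, 2, 3, 4, 6, 7, 11, 12, 14}) = 1
G(41) = mex({0, 1, 2, 3, 5, 6, 7, 9, 10, 11, 12}) = 4
G(42) = mex({0, 1, 2, 3, 4, 5, 6, 9, 10}) = 7
G(43) = mex({0, 1, 3, 4, 5, 7, 9, 10, 12, 15}) = 2
G(44) = mex({0, 2, 3, 4, 5, 6, 7, 9, 10, 12, 15}) = 1
G(45) = mex({0, 1, 2, 3, 4, 5, 6, 7, 9, 10, 12, 14}) = 8
G(46) = mex({0, 1, 3, 4, 5, 7, 8, 11, 12, 14}) = 2
G(47) = mex({0, 1, 2, 3, 4, 5, 6, 8, 9, 10, 11, 12}) = 7
G(48) = mex({0, 1, 2, 3, 5, 6, 7, 9, 10}) = 4
G(49) = mex({0, 2, 3, 4, 6, 7, 9, 10, 11, 12, 15}) = 1
G(50) = mex({0, 1, 4, 5, 6, 7, 9, 11, 12, 14, 15}) = 2
Therefore G(50) = 2.

2
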